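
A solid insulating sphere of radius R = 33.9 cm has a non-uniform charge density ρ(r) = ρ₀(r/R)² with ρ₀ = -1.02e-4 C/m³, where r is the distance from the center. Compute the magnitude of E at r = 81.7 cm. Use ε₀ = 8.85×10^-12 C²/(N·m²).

|E| = 1.35×10^5 N/C

Symmetry ⇒ E = E(r) r̂. Gaussian sphere of radius r = 81.7 cm (r > R, all charge enclosed).
Q_enc = 4π ∫₀^R ρ₀(r'/R)^2 r'² dr' = 4πρ₀R³/5 = -9.987×10^-6 C.
By Gauss's law, ∮E·dA = E·4πr² = Q_enc/ε₀.
E = |Q_enc|/(4πε₀r²) = (9.987e-6)/(4π·8.85×10^-12·(0.817)²) = 1.35×10^5 N/C.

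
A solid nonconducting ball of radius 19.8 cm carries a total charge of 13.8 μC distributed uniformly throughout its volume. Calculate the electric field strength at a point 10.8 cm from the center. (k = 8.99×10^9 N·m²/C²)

|E| = 1.73×10^6 N/C

Take a concentric spherical Gaussian surface of radius r = 10.8 cm (r < R).
For a uniform sphere the enclosed fraction is (r/R)³, so Q_enc = (13.8 μC)(0.108/0.198)³ = 2.24×10^-6 C.
Gauss's law: E·4πr² = Q_enc/ε₀.
E = k|Q_enc|/r² = (8.99×10^9)(2.24×10^-6)/(0.108)² = 1.73e6 N/C.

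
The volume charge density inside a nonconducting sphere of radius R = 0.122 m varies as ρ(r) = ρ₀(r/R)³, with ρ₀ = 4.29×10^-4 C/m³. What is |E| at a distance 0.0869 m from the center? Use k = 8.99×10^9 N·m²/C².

Take a concentric spherical Gaussian surface of radius r = 0.0869 m (r < R).
Q_enc = ∫₀^r ρ(r')·4πr'² dr' = (4πρ₀/R³) ∫₀^r r'^5 dr' = 4πρ₀ r^6/(6·R³) = 2.131×10^-7 C.
Since E is radial and uniform over the Gaussian sphere, Φ = E·4πr² = Q_enc/ε₀.
E = k|Q_enc|/r² = (8.99×10^9)(2.131×10^-7)/(0.0869)² = 2.54e5 N/C.

2.54e5 N/C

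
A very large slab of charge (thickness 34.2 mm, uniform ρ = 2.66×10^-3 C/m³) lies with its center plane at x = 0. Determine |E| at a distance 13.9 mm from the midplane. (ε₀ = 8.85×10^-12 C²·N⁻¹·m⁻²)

By symmetry E is perpendicular to the slab. A Gaussian pillbox from −13.9 mm to +13.9 mm (face area A) lies entirely within the slab.
Q_enc = ρ·(2x)·A and flux = 2EA, so 2EA = 2ρxA/ε₀ ⇒ E = |ρ|x/ε₀.
E = (2.66×10^-3)(0.0139)/(8.85×10^-12) = 4.18e6 N/C.

E ≈ 4.18e6 N/C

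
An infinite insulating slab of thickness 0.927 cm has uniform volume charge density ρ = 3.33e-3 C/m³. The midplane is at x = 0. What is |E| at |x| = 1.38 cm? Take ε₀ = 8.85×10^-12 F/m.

The point |x| = 1.38 cm lies outside the slab (half-thickness 0.004635 m). A symmetric pillbox spanning the full slab encloses Q_enc = ρ·d·A.
Flux = 2EA ⇒ E = |ρ|d/(2ε₀), independent of distance outside.
E = (3.33×10^-3)(0.00927)/(2·8.85×10^-12) = 1.74×10^6 N/C.

|E| ≈ 1.74e6 V/m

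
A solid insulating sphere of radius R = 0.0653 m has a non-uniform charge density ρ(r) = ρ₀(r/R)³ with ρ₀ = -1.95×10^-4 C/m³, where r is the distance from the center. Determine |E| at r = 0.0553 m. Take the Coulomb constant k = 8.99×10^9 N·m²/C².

Symmetry ⇒ E = E(r) r̂. Gaussian sphere of radius r = 0.0553 m (r < R).
Q_enc = ∫₀^r ρ(r')·4πr'² dr' = (4πρ₀/R³) ∫₀^r r'^5 dr' = 4πρ₀ r^6/(6·R³) = -4.195×10^-8 C.
Gauss's law: E·4πr² = Q_enc/ε₀.
E = k|Q_enc|/r² = (8.99×10^9)(4.195e-8)/(0.0553)² = 1.23×10^5 N/C.

E ≈ 1.23×10^5 V/m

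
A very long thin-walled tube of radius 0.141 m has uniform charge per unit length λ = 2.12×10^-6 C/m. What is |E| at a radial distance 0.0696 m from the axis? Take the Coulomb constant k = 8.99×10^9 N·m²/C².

By cylindrical symmetry E is radial; use a coaxial Gaussian cylinder of radius 0.0696 m and length L (r < 0.141 m, inside the shell).
All the surface charge lies outside this cylinder: Q_enc = 0, hence E = 0.

|E| = 0 V/m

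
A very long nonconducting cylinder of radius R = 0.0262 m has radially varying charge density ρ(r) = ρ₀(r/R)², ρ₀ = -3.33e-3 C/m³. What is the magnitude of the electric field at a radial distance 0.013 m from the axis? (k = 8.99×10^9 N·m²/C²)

3.01e5 V/m

Coaxial Gaussian cylinder, radius r = 0.013 m, length L (r < R).
Integrating ρ over the cross-section to radius r: λ_enc = (2πρ₀/R²) ∫₀^r r'^3 dr' = 2πρ₀ r^4/(4·R²) = -2.176×10^-7 C/m.
Applying ∮E·dA = Q_enc/ε₀ with the end caps contributing no flux:
E = 2k|λ_enc|/r = 2(8.99×10^9)(2.176e-7)/(0.013) = 3.01e5 N/C.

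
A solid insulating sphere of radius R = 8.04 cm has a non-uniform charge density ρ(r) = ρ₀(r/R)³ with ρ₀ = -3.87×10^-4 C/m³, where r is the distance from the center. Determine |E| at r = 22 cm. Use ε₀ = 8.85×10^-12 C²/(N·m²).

|E| ≈ 7.83e4 N/C

Symmetry ⇒ E = E(r) r̂. Gaussian sphere of radius r = 22 cm (r > R, all charge enclosed).
Q_enc = 4π ∫₀^R ρ₀(r'/R)^3 r'² dr' = 4πρ₀R³/6 = -4.212×10^-7 C.
By Gauss's law, ∮E·dA = E·4πr² = Q_enc/ε₀.
E = |Q_enc|/(4πε₀r²) = (4.212e-7)/(4π·8.85×10^-12·(0.22)²) = 7.83e4 N/C.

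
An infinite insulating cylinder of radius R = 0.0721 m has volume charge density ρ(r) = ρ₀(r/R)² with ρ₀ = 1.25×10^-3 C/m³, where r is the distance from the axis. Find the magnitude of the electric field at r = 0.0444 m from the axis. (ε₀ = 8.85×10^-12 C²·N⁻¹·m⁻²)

Take a coaxial cylindrical Gaussian surface of radius r = 0.0444 m and length L (r < R).
λ_enc = ∫₀^r ρ(r')·2πr' dr' = (2πρ₀/R²)·r^4/4 = 1.468×10^-6 C/m.
Gauss's law: E·2πrL = λ_enc L/ε₀.
E = |λ_enc|/(2πε₀r) = (1.468×10^-6)/(2π·8.85×10^-12·0.0444) = 5.95×10^5 N/C.

E = 5.95e5 N/C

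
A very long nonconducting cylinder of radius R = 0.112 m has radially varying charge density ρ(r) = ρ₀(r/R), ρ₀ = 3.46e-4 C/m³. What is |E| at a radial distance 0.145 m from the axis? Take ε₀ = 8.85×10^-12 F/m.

Take a coaxial cylindrical Gaussian surface of radius r = 0.145 m and length L (r > R, full charge per length enclosed).
λ_enc = 2π ∫₀^R ρ₀(r'/R)^1 r' dr' = 2πρ₀R²/3 = 9.09×10^-6 C/m.
Since E is radial and uniform over the curved surface, Φ = E·2πrL = Q_enc/ε₀ = λ_enc L/ε₀.
E = |λ_enc|/(2πε₀r) = (9.09×10^-6)/(2π·8.85×10^-12·0.145) = 1.13×10^6 N/C.

|E| ≈ 1.13×10^6 N/C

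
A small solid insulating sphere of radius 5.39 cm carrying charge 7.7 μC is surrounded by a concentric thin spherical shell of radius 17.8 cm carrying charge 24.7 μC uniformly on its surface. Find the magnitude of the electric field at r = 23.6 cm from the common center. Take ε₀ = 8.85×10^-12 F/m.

Use a concentric Gaussian sphere at r = 23.6 cm (r > 17.8 cm, enclosing both).
Q_enc = (7.7 μC) + (24.7 μC) = 3.24×10^-5 C.
Gauss's law: E·4πr² = Q_enc/ε₀.
E = |Q_enc|/(4πε₀r²) = (3.24×10^-5)/(4π·8.85×10^-12·(0.236)²) = 5.23×10^6 N/C.

|E| ≈ 5.23×10^6 V/m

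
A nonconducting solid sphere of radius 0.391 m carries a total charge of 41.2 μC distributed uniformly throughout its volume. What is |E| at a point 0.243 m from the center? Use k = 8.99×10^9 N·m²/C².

1.51×10^6 V/m

By spherical symmetry E is radial; choose a Gaussian sphere of radius r = 0.243 m (r < R).
Only the charge within r is enclosed: Q_enc = Q·(r/R)³ = (41.2 μC)·(0.243 m/0.391 m)³ = 9.89×10^-6 C.
Gauss's law: E·4πr² = Q_enc/ε₀.
E = k|Q_enc|/r² = (8.99×10^9)(9.89×10^-6)/(0.243)² = 1.51×10^6 N/C.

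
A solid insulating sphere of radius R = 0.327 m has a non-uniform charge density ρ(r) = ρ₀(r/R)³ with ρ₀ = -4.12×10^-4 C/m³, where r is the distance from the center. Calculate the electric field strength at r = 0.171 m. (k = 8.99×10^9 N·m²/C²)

|E| = 1.90×10^5 N/C

Symmetry ⇒ E = E(r) r̂. Gaussian sphere of radius r = 0.171 m (r < R).
Q_enc = ∫₀^r ρ(r')·4πr'² dr' = (4πρ₀/R³) ∫₀^r r'^5 dr' = 4πρ₀ r^6/(6·R³) = -6.17×10^-7 C.
By Gauss's law, ∮E·dA = E·4πr² = Q_enc/ε₀.
E = k|Q_enc|/r² = (8.99×10^9)(6.17×10^-7)/(0.171)² = 1.90×10^5 N/C.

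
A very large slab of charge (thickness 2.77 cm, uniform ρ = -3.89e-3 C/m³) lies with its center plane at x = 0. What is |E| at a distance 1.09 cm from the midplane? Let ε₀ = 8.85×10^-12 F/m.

4.79e6 V/m

By symmetry E is perpendicular to the slab. A Gaussian pillbox from −1.09 cm to +1.09 cm (face area A) lies entirely within the slab.
Q_enc = ρ·(2x)·A and flux = 2EA, so 2EA = 2ρxA/ε₀ ⇒ E = |ρ|x/ε₀.
E = (3.89×10^-3)(0.0109)/(8.85×10^-12) = 4.79e6 N/C.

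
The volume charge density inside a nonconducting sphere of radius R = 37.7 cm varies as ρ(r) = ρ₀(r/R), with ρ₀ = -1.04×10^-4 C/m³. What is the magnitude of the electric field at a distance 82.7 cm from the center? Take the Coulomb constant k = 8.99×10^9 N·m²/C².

2.30×10^5 N/C

Use a concentric Gaussian sphere at r = 82.7 cm (r > R, all charge enclosed).
Q_enc = 4π ∫₀^R ρ₀(r'/R)^1 r'² dr' = 4πρ₀R³/4 = -1.751×10^-5 C.
Applying ∮E·dA = Q_enc/ε₀ with Φ = E(4πr²):
E = k|Q_enc|/r² = (8.99×10^9)(1.751×10^-5)/(0.827)² = 2.30e5 N/C.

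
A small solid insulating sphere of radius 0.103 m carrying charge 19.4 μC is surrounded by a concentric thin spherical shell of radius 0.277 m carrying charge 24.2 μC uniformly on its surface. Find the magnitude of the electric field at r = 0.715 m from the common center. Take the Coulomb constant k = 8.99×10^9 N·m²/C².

E ≈ 7.67×10^5 N/C

By spherical symmetry E is radial; choose a Gaussian sphere of radius r = 0.715 m (r > 0.277 m, enclosing both).
Q_enc = (19.4 μC) + (24.2 μC) = 4.36×10^-5 C.
Applying ∮E·dA = Q_enc/ε₀ with Φ = E(4πr²):
E = k|Q_enc|/r² = (8.99×10^9)(4.36×10^-5)/(0.715)² = 7.67×10^5 N/C.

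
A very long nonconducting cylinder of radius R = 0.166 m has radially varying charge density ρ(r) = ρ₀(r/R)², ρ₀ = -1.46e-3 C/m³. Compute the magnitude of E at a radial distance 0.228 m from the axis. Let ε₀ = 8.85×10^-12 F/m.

|E| ≈ 4.98×10^6 V/m

Take a coaxial cylindrical Gaussian surface of radius r = 0.228 m and length L (r > R, full charge per length enclosed).
λ_enc = 2π ∫₀^R ρ₀(r'/R)^2 r' dr' = 2πρ₀R²/4 = -6.32×10^-5 C/m.
Gauss's law: E·2πrL = λ_enc L/ε₀.
E = |λ_enc|/(2πε₀r) = (6.32e-5)/(2π·8.85×10^-12·0.228) = 4.98e6 N/C.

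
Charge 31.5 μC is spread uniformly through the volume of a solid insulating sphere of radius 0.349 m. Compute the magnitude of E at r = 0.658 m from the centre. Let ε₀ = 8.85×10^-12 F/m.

E ≈ 6.54×10^5 N/C

Symmetry ⇒ E = E(r) r̂. Gaussian sphere of radius r = 0.658 m (r > R, so the entire charge is enclosed).
Q_enc = 31.5 μC = 3.15e-5 C.
Gauss's law: E·4πr² = Q_enc/ε₀.
E = |Q_enc|/(4πε₀r²) = (3.15×10^-5)/(4π·8.85×10^-12·(0.658)²) = 6.54×10^5 N/C.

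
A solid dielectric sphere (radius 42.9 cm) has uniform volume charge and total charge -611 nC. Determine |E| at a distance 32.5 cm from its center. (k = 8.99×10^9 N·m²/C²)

2.26×10^4 V/m

Take a concentric spherical Gaussian surface of radius r = 32.5 cm (r < R).
For a uniform sphere the enclosed fraction is (r/R)³, so Q_enc = (-611 nC)(0.325/0.429)³ = -2.657×10^-7 C.
Applying ∮E·dA = Q_enc/ε₀ with Φ = E(4πr²):
E = k|Q_enc|/r² = (8.99×10^9)(2.657×10^-7)/(0.325)² = 2.26×10^4 N/C.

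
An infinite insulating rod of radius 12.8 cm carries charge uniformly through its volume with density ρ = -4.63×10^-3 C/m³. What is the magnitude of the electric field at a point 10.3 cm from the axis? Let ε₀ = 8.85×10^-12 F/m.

By cylindrical symmetry E is radial; use a coaxial Gaussian cylinder of radius 10.3 cm and length L (r < R).
Charge inside radius r per length L is ρ·πr²·L, so λ_enc = ρπr² = -1.543e-4 C/m.
Applying ∮E·dA = Q_enc/ε₀ with the end caps contributing no flux:
E = |λ_enc|/(2πε₀r) = (1.543e-4)/(2π·8.85×10^-12·0.103) = 2.69×10^7 N/C.

|E| = 2.69×10^7 N/C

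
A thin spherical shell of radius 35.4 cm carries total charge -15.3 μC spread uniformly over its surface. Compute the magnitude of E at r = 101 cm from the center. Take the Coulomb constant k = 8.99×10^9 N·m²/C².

1.35e5 N/C

Use a concentric Gaussian sphere at r = 101 cm (r > 35.4 cm).
The entire shell is enclosed: Q_enc = -1.53×10^-5 C.
Since E is radial and uniform over the Gaussian sphere, Φ = E·4πr² = Q_enc/ε₀.
E = k|Q_enc|/r² = (8.99×10^9)(1.53e-5)/(1.01)² = 1.35e5 N/C.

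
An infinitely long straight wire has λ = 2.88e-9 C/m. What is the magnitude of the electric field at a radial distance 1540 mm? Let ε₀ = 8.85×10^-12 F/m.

|E| = 33.6 N/C

Take a coaxial cylindrical Gaussian surface of radius r = 1540 mm and length L.
Q_enc = λL, so λ_enc = 2.88×10^-9 C/m.
Since E is radial and uniform over the curved surface, Φ = E·2πrL = Q_enc/ε₀ = λ_enc L/ε₀.
E = |λ_enc|/(2πε₀r) = (2.88×10^-9)/(2π·8.85×10^-12·1.54) = 33.6 N/C.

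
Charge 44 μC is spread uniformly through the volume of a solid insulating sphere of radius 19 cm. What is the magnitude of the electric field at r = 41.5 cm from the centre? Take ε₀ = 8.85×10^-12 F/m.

E ≈ 2.30×10^6 N/C

Take a concentric spherical Gaussian surface of radius r = 41.5 cm (r > R, so the entire charge is enclosed).
Q_enc = 44 μC = 4.40e-5 C.
Applying ∮E·dA = Q_enc/ε₀ with Φ = E(4πr²):
E = |Q_enc|/(4πε₀r²) = (4.40e-5)/(4π·8.85×10^-12·(0.415)²) = 2.30e6 N/C.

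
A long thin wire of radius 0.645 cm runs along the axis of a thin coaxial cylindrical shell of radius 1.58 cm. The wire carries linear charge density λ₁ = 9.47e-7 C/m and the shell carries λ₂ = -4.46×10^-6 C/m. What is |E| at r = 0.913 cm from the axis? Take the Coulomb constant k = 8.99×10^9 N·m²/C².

Coaxial Gaussian cylinder, radius r = 0.913 cm, length L (between the conductors, 0.645 cm < r < 1.58 cm).
Only the inner wire is enclosed; the outer shell contributes nothing inside itself. λ_enc = λ₁ = 9.47×10^-7 C/m.
Applying ∮E·dA = Q_enc/ε₀ with the end caps contributing no flux:
E = 2k|λ_enc|/r = 2(8.99×10^9)(9.47×10^-7)/(0.00913) = 1.86e6 N/C.

|E| = 1.86e6 V/m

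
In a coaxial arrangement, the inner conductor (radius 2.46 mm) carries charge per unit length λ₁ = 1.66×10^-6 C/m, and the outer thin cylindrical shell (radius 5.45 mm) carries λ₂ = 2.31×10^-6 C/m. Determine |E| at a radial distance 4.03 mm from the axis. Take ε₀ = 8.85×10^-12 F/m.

7.41e6 V/m

Take a coaxial cylindrical Gaussian surface of radius r = 4.03 mm and length L (between the conductors, 2.46 mm < r < 5.45 mm).
The shell at 5.45 mm lies outside the Gaussian surface, so λ_enc = λ₁ = 1.66e-6 C/m.
Since E is radial and uniform over the curved surface, Φ = E·2πrL = Q_enc/ε₀ = λ_enc L/ε₀.
E = |λ_enc|/(2πε₀r) = (1.66×10^-6)/(2π·8.85×10^-12·0.00403) = 7.41×10^6 N/C.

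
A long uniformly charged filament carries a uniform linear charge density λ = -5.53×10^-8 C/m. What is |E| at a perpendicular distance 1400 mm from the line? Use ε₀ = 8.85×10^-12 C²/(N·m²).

Coaxial Gaussian cylinder, radius r = 1400 mm, length L.
Q_enc = λL, so λ_enc = -5.53×10^-8 C/m.
Since E is radial and uniform over the curved surface, Φ = E·2πrL = Q_enc/ε₀ = λ_enc L/ε₀.
E = |λ_enc|/(2πε₀r) = (5.53×10^-8)/(2π·8.85×10^-12·1.4) = 710 N/C.

E ≈ 710 N/C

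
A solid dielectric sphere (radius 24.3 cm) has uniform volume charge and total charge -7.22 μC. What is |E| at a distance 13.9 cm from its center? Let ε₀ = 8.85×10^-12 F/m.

|E| ≈ 6.29e5 V/m

Use a concentric Gaussian sphere at r = 13.9 cm (r < R).
Only the charge within r is enclosed: Q_enc = Q·(r/R)³ = (-7.22 μC)·(13.9 cm/24.3 cm)³ = -1.351×10^-6 C.
By Gauss's law, ∮E·dA = E·4πr² = Q_enc/ε₀.
E = |Q_enc|/(4πε₀r²) = (1.351×10^-6)/(4π·8.85×10^-12·(0.139)²) = 6.29×10^5 N/C.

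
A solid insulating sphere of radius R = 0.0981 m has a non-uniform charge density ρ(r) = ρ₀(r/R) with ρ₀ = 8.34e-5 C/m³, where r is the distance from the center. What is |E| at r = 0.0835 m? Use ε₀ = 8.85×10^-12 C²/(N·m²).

Use a concentric Gaussian sphere at r = 0.0835 m (r < R).
Q_enc = ∫₀^r ρ(r')·4πr'² dr' = (4πρ₀/R) ∫₀^r r'^3 dr' = 4πρ₀ r^4/(4·R) = 1.298e-7 C.
By Gauss's law, ∮E·dA = E·4πr² = Q_enc/ε₀.
E = |Q_enc|/(4πε₀r²) = (1.298×10^-7)/(4π·8.85×10^-12·(0.0835)²) = 1.67×10^5 N/C.

|E| = 1.67e5 N/C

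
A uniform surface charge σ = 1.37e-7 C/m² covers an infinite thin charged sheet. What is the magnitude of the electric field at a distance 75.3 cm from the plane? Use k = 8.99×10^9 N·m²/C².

Choose a cylindrical pillbox piercing the sheet, end faces (area A) parallel to it.
Only the two end caps contribute flux: Φ = 2EA. With Q_enc = σA, Gauss's law gives E = |σ|/(2ε₀).
E = 2πk|σ| = 2π(8.99×10^9)(1.37×10^-7) = 7.74×10^3 N/C.

E = 7.74×10^3 N/C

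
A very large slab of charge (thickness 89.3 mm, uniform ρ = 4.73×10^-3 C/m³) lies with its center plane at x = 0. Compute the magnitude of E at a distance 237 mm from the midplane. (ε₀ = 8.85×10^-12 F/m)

The point |x| = 237 mm lies outside the slab (half-thickness 0.04465 m). A symmetric pillbox spanning the full slab encloses Q_enc = ρ·d·A.
Flux = 2EA ⇒ E = |ρ|d/(2ε₀), independent of distance outside.
E = (4.73e-3)(0.0893)/(2·8.85×10^-12) = 2.39×10^7 N/C.

|E| = 2.39e7 V/m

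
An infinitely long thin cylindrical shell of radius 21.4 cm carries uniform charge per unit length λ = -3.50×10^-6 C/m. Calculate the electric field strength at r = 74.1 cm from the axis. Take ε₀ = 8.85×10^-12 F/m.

|E| ≈ 8.49×10^4 N/C

Take a coaxial cylindrical Gaussian surface of radius r = 74.1 cm and length L (r > 21.4 cm).
The full line charge is enclosed: λ_enc = -3.50e-6 C/m.
Applying ∮E·dA = Q_enc/ε₀ with the end caps contributing no flux:
E = |λ_enc|/(2πε₀r) = (3.50×10^-6)/(2π·8.85×10^-12·0.741) = 8.49e4 N/C.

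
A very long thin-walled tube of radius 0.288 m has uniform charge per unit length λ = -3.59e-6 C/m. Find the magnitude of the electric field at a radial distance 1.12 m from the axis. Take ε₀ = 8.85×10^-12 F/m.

Take a coaxial cylindrical Gaussian surface of radius r = 1.12 m and length L (r > 0.288 m).
The full line charge is enclosed: λ_enc = -3.59e-6 C/m.
Applying ∮E·dA = Q_enc/ε₀ with the end caps contributing no flux:
E = |λ_enc|/(2πε₀r) = (3.59e-6)/(2π·8.85×10^-12·1.12) = 5.76×10^4 N/C.

5.76×10^4 N/C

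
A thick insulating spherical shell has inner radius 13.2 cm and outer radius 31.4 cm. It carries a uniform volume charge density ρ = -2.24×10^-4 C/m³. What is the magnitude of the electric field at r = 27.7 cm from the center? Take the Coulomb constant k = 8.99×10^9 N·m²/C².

|E| ≈ 2.08e6 V/m

Symmetry ⇒ E = E(r) r̂. Gaussian sphere of radius r = 27.7 cm (within the shell material, 13.2 cm < r < 31.4 cm).
Only the shell between 13.2 cm and r is enclosed: Q_enc = ρ·(4π/3)(r³ − a³) = (-2.24e-4)·(4π/3)·((0.277)³ − (0.132)³) = -1.778×10^-5 C.
Applying ∮E·dA = Q_enc/ε₀ with Φ = E(4πr²):
E = k|Q_enc|/r² = (8.99×10^9)(1.778×10^-5)/(0.277)² = 2.08×10^6 N/C.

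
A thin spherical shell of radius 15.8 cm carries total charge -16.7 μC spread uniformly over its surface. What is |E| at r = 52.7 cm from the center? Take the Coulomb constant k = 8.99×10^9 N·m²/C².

|E| ≈ 5.41e5 N/C

By spherical symmetry E is radial; choose a Gaussian sphere of radius r = 52.7 cm (r > 15.8 cm).
The entire shell is enclosed: Q_enc = -1.67×10^-5 C.
Applying ∮E·dA = Q_enc/ε₀ with Φ = E(4πr²):
E = k|Q_enc|/r² = (8.99×10^9)(1.67×10^-5)/(0.527)² = 5.41e5 N/C.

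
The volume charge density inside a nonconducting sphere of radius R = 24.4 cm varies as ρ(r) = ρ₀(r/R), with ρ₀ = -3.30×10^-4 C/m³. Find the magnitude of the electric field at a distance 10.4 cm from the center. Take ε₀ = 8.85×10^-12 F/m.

|E| ≈ 4.13×10^5 N/C

Symmetry ⇒ E = E(r) r̂. Gaussian sphere of radius r = 10.4 cm (r < R).
Q_enc = ∫₀^r ρ(r')·4πr'² dr' = (4πρ₀/R) ∫₀^r r'^3 dr' = 4πρ₀ r^4/(4·R) = -4.971e-7 C.
Gauss's law: E·4πr² = Q_enc/ε₀.
E = |Q_enc|/(4πε₀r²) = (4.971e-7)/(4π·8.85×10^-12·(0.104)²) = 4.13×10^5 N/C.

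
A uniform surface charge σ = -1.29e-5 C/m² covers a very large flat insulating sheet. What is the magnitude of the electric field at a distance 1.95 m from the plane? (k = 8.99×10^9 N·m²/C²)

Choose a cylindrical pillbox piercing the sheet, end faces (area A) parallel to it.
Only the two end caps contribute flux: Φ = 2EA. With Q_enc = σA, Gauss's law gives E = |σ|/(2ε₀).
E = 2πk|σ| = 2π(8.99×10^9)(1.29e-5) = 7.29×10^5 N/C.

|E| = 7.29×10^5 N/C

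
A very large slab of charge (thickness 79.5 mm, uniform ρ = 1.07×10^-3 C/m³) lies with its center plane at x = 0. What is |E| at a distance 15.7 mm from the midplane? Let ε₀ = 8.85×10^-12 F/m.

|E| = 1.90×10^6 N/C

By symmetry E is perpendicular to the slab. A Gaussian pillbox from −15.7 mm to +15.7 mm (face area A) lies entirely within the slab.
Q_enc = ρ·(2x)·A and flux = 2EA, so 2EA = 2ρxA/ε₀ ⇒ E = |ρ|x/ε₀.
E = (1.07×10^-3)(0.0157)/(8.85×10^-12) = 1.90e6 N/C.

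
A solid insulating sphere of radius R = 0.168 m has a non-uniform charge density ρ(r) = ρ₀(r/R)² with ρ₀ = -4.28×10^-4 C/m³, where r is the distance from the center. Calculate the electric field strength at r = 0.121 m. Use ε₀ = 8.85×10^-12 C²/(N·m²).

E ≈ 6.07e5 N/C

Use a concentric Gaussian sphere at r = 0.121 m (r < R).
Q_enc = ∫₀^r ρ(r')·4πr'² dr' = (4πρ₀/R²) ∫₀^r r'^4 dr' = 4πρ₀ r^5/(5·R²) = -9.885e-7 C.
Gauss's law: E·4πr² = Q_enc/ε₀.
E = |Q_enc|/(4πε₀r²) = (9.885×10^-7)/(4π·8.85×10^-12·(0.121)²) = 6.07×10^5 N/C.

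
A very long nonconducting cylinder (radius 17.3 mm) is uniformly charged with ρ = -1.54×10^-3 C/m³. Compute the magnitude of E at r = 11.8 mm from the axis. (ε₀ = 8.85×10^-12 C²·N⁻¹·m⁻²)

1.03×10^6 N/C

Coaxial Gaussian cylinder, radius r = 11.8 mm, length L (r < R).
Charge inside radius r per length L is ρ·πr²·L, so λ_enc = ρπr² = -6.737×10^-7 C/m.
Gauss's law: E·2πrL = λ_enc L/ε₀.
E = |λ_enc|/(2πε₀r) = (6.737×10^-7)/(2π·8.85×10^-12·0.0118) = 1.03×10^6 N/C.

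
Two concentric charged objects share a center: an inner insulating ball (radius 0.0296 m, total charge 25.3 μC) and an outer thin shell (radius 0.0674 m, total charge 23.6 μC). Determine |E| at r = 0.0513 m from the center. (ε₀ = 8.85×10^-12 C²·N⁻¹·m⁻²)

E = 8.64×10^7 N/C

Symmetry ⇒ E = E(r) r̂. Gaussian sphere of radius r = 0.0513 m (between the bodies, 0.0296 m < r < 0.0674 m).
The shell at 0.0674 m lies outside the Gaussian surface, so Q_enc = 25.3 μC = 2.53×10^-5 C.
Since E is radial and uniform over the Gaussian sphere, Φ = E·4πr² = Q_enc/ε₀.
E = |Q_enc|/(4πε₀r²) = (2.53×10^-5)/(4π·8.85×10^-12·(0.0513)²) = 8.64e7 N/C.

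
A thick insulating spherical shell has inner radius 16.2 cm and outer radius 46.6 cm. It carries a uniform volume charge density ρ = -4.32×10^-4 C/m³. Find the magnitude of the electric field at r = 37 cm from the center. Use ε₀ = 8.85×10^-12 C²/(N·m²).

By spherical symmetry E is radial; choose a Gaussian sphere of radius r = 37 cm (within the shell material, 16.2 cm < r < 46.6 cm).
Only the shell between 16.2 cm and r is enclosed: Q_enc = ρ·(4π/3)(r³ − a³) = (-4.32e-4)·(4π/3)·((0.37)³ − (0.162)³) = -8.397×10^-5 C.
Gauss's law: E·4πr² = Q_enc/ε₀.
E = |Q_enc|/(4πε₀r²) = (8.397×10^-5)/(4π·8.85×10^-12·(0.37)²) = 5.52e6 N/C.

|E| ≈ 5.52×10^6 V/m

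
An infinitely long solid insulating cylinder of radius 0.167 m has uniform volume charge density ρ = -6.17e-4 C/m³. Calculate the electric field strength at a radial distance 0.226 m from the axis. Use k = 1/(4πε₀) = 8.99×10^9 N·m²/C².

Choose a coaxial cylinder of radius r = 0.226 m (arbitrary length L) as the Gaussian surface (r > 0.167 m, full cross-section enclosed).
λ_enc = ρ·πR² = (-6.17×10^-4)π(0.167)² = -5.406×10^-5 C/m.
Gauss's law: E·2πrL = λ_enc L/ε₀.
E = 2k|λ_enc|/r = 2(8.99×10^9)(5.406e-5)/(0.226) = 4.30×10^6 N/C.

|E| ≈ 4.30×10^6 N/C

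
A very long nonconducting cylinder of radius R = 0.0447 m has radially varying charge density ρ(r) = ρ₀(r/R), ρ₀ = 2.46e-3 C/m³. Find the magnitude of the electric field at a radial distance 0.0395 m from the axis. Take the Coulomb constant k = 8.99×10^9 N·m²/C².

3.23×10^6 N/C

Choose a coaxial cylinder of radius r = 0.0395 m (arbitrary length L) as the Gaussian surface (r < R).
λ_enc = ∫₀^r ρ(r')·2πr' dr' = (2πρ₀/R)·r^3/3 = 7.104×10^-6 C/m.
Gauss's law: E·2πrL = λ_enc L/ε₀.
E = 2k|λ_enc|/r = 2(8.99×10^9)(7.104e-6)/(0.0395) = 3.23×10^6 N/C.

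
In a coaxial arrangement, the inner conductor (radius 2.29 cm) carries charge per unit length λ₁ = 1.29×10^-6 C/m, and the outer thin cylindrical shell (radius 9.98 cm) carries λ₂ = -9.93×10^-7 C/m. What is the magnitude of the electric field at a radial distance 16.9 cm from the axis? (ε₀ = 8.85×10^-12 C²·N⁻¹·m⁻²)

By cylindrical symmetry E is radial; use a coaxial Gaussian cylinder of radius 16.9 cm and length L (r > 9.98 cm, enclosing both).
λ_enc = λ₁ + λ₂ = (1.29e-6) + (-9.93e-7) = 2.97×10^-7 C/m.
Applying ∮E·dA = Q_enc/ε₀ with the end caps contributing no flux:
E = |λ_enc|/(2πε₀r) = (2.97×10^-7)/(2π·8.85×10^-12·0.169) = 3.16×10^4 N/C.

|E| ≈ 3.16×10^4 N/C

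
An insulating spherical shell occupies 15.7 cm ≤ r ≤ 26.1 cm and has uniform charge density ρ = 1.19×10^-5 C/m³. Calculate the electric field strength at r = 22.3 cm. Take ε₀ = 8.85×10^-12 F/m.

|E| = 6.51×10^4 N/C

Symmetry ⇒ E = E(r) r̂. Gaussian sphere of radius r = 22.3 cm (within the shell material, 15.7 cm < r < 26.1 cm).
Enclosed charge is the volume from a to r: Q_enc = (4π/3)ρ(r³ − a³) = 3.599×10^-7 C.
Applying ∮E·dA = Q_enc/ε₀ with Φ = E(4πr²):
E = |Q_enc|/(4πε₀r²) = (3.599×10^-7)/(4π·8.85×10^-12·(0.223)²) = 6.51×10^4 N/C.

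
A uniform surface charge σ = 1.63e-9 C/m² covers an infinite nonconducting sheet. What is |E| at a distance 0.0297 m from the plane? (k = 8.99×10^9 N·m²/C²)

E ≈ 92.1 N/C

The symmetry is planar: E is normal to the sheet and the same magnitude on both sides. Take a pillbox straddling the sheet with end-cap area A.
Only the two end caps contribute flux: Φ = 2EA. With Q_enc = σA, Gauss's law gives E = |σ|/(2ε₀).
E = 2πk|σ| = 2π(8.99×10^9)(1.63×10^-9) = 92.1 N/C.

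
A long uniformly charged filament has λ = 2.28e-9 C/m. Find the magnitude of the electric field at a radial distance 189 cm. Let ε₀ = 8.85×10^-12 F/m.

21.7 N/C

Take a coaxial cylindrical Gaussian surface of radius r = 189 cm and length L.
Q_enc = λL, so λ_enc = 2.28e-9 C/m.
Applying ∮E·dA = Q_enc/ε₀ with the end caps contributing no flux:
E = |λ_enc|/(2πε₀r) = (2.28e-9)/(2π·8.85×10^-12·1.89) = 21.7 N/C.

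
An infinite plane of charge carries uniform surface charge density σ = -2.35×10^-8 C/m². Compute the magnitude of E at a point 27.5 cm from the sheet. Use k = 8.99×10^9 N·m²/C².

E ≈ 1.33×10^3 N/C

Choose a cylindrical pillbox piercing the sheet, end faces (area A) parallel to it.
Flux Φ = 2EA and Q_enc = σA, so 2EA = σA/ε₀ ⇒ E = |σ|/(2ε₀), independent of distance.
E = 2πk|σ| = 2π(8.99×10^9)(2.35e-8) = 1.33×10^3 N/C.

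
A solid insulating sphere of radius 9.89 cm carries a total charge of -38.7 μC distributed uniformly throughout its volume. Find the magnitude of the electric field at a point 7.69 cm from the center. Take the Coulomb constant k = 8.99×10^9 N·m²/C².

Symmetry ⇒ E = E(r) r̂. Gaussian sphere of radius r = 7.69 cm (r < R).
For a uniform sphere the enclosed fraction is (r/R)³, so Q_enc = (-38.7 μC)(0.0769/0.0989)³ = -1.819×10^-5 C.
Applying ∮E·dA = Q_enc/ε₀ with Φ = E(4πr²):
E = k|Q_enc|/r² = (8.99×10^9)(1.819×10^-5)/(0.0769)² = 2.77e7 N/C.

|E| ≈ 2.77e7 V/m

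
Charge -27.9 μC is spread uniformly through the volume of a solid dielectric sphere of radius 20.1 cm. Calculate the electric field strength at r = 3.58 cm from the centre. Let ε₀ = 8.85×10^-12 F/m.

Use a concentric Gaussian sphere at r = 3.58 cm (r < R).
Only the charge within r is enclosed: Q_enc = Q·(r/R)³ = (-27.9 μC)·(3.58 cm/20.1 cm)³ = -1.576×10^-7 C.
Gauss's law: E·4πr² = Q_enc/ε₀.
E = |Q_enc|/(4πε₀r²) = (1.576e-7)/(4π·8.85×10^-12·(0.0358)²) = 1.11×10^6 N/C.

E ≈ 1.11×10^6 V/m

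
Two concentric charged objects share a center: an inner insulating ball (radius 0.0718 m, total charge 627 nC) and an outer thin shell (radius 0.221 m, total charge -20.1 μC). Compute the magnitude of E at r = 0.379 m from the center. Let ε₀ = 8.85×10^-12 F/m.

By spherical symmetry E is radial; choose a Gaussian sphere of radius r = 0.379 m (r > 0.221 m, enclosing both).
Q_enc = (627 nC) + (-20.1 μC) = -1.947e-5 C.
Since E is radial and uniform over the Gaussian sphere, Φ = E·4πr² = Q_enc/ε₀.
E = |Q_enc|/(4πε₀r²) = (1.947e-5)/(4π·8.85×10^-12·(0.379)²) = 1.22×10^6 N/C.

|E| ≈ 1.22e6 V/m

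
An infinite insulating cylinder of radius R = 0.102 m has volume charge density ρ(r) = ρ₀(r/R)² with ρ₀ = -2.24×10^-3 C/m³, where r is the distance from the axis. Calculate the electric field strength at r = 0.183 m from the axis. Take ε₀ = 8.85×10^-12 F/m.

E = 3.60e6 N/C

Coaxial Gaussian cylinder, radius r = 0.183 m, length L (r > R, full charge per length enclosed).
λ_enc = 2π ∫₀^R ρ₀(r'/R)^2 r' dr' = 2πρ₀R²/4 = -3.661×10^-5 C/m.
Gauss's law: E·2πrL = λ_enc L/ε₀.
E = |λ_enc|/(2πε₀r) = (3.661e-5)/(2π·8.85×10^-12·0.183) = 3.60e6 N/C.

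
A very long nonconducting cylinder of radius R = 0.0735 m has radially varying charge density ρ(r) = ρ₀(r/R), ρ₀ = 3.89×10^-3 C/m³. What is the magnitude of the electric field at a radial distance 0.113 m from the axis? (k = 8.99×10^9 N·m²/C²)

E = 7.00×10^6 N/C

Take a coaxial cylindrical Gaussian surface of radius r = 0.113 m and length L (r > R, full charge per length enclosed).
λ_enc = 2π ∫₀^R ρ₀(r'/R)^1 r' dr' = 2πρ₀R²/3 = 4.401e-5 C/m.
Applying ∮E·dA = Q_enc/ε₀ with the end caps contributing no flux:
E = 2k|λ_enc|/r = 2(8.99×10^9)(4.401×10^-5)/(0.113) = 7.00×10^6 N/C.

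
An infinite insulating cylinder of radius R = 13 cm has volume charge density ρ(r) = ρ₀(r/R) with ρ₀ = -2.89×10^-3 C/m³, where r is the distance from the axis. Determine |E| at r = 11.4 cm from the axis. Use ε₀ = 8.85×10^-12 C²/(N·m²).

Take a coaxial cylindrical Gaussian surface of radius r = 11.4 cm and length L (r < R).
λ_enc = ∫₀^r ρ(r')·2πr' dr' = (2πρ₀/R)·r^3/3 = -6.898×10^-5 C/m.
By Gauss's law (flux through the curved wall only), E·2πrL = λ_enc L/ε₀.
E = |λ_enc|/(2πε₀r) = (6.898e-5)/(2π·8.85×10^-12·0.114) = 1.09e7 N/C.

|E| = 1.09e7 N/C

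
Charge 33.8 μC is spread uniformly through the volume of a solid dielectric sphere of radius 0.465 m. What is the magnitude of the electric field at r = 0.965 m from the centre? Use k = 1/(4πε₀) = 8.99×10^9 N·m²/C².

3.26×10^5 N/C

Take a concentric spherical Gaussian surface of radius r = 0.965 m (r > R, so the entire charge is enclosed).
Q_enc = 33.8 μC = 3.38×10^-5 C.
By Gauss's law, ∮E·dA = E·4πr² = Q_enc/ε₀.
E = k|Q_enc|/r² = (8.99×10^9)(3.38e-5)/(0.965)² = 3.26×10^5 N/C.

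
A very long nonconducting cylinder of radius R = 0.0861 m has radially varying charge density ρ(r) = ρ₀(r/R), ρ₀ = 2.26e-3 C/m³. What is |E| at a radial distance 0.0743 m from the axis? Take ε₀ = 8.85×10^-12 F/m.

By cylindrical symmetry E is radial; use a coaxial Gaussian cylinder of radius 0.0743 m and length L (r < R).
λ_enc = ∫₀^r ρ(r')·2πr' dr' = (2πρ₀/R)·r^3/3 = 2.255e-5 C/m.
Applying ∮E·dA = Q_enc/ε₀ with the end caps contributing no flux:
E = |λ_enc|/(2πε₀r) = (2.255×10^-5)/(2π·8.85×10^-12·0.0743) = 5.46×10^6 N/C.

E ≈ 5.46×10^6 N/C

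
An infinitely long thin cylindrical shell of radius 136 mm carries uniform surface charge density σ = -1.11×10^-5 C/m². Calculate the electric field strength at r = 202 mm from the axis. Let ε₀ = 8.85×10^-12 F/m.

E ≈ 8.44×10^5 V/m

Coaxial Gaussian cylinder, radius r = 202 mm, length L (r > 136 mm).
The whole shell is enclosed: λ_enc = σ·2πR = (-1.11×10^-5)·2π·(0.136) = -9.485×10^-6 C/m.
Gauss's law: E·2πrL = λ_enc L/ε₀.
E = |λ_enc|/(2πε₀r) = (9.485e-6)/(2π·8.85×10^-12·0.202) = 8.44e5 N/C.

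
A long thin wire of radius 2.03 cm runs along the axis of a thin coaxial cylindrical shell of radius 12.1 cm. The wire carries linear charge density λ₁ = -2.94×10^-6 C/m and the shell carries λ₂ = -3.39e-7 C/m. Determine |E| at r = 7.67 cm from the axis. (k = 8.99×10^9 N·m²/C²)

Coaxial Gaussian cylinder, radius r = 7.67 cm, length L (between the conductors, 2.03 cm < r < 12.1 cm).
Only the inner wire is enclosed; the outer shell contributes nothing inside itself. λ_enc = λ₁ = -2.94e-6 C/m.
Gauss's law: E·2πrL = λ_enc L/ε₀.
E = 2k|λ_enc|/r = 2(8.99×10^9)(2.94×10^-6)/(0.0767) = 6.89×10^5 N/C.

6.89×10^5 N/C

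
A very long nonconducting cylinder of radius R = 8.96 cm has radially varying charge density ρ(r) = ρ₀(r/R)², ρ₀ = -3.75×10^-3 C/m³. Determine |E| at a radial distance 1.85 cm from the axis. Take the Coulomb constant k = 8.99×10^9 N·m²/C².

By cylindrical symmetry E is radial; use a coaxial Gaussian cylinder of radius 1.85 cm and length L (r < R).
λ_enc = ∫₀^r ρ(r')·2πr' dr' = (2πρ₀/R²)·r^4/4 = -8.595×10^-8 C/m.
Since E is radial and uniform over the curved surface, Φ = E·2πrL = Q_enc/ε₀ = λ_enc L/ε₀.
E = 2k|λ_enc|/r = 2(8.99×10^9)(8.595×10^-8)/(0.0185) = 8.35×10^4 N/C.

8.35×10^4 N/C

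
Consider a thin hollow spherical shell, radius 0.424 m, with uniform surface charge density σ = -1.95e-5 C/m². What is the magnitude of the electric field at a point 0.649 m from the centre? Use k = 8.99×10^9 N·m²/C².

Symmetry ⇒ E = E(r) r̂. Gaussian sphere of radius r = 0.649 m (r > 0.424 m).
The entire shell is enclosed: Q_enc = σ·4πR² = (-1.95e-5)·4π·(0.424)² = -4.405e-5 C.
By Gauss's law, ∮E·dA = E·4πr² = Q_enc/ε₀.
E = k|Q_enc|/r² = (8.99×10^9)(4.405×10^-5)/(0.649)² = 9.40e5 N/C.

9.40×10^5 N/C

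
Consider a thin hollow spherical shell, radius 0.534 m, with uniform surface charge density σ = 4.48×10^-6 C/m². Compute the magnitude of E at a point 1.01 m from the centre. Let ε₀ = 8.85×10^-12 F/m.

By spherical symmetry E is radial; choose a Gaussian sphere of radius r = 1.01 m (r > 0.534 m).
The entire shell is enclosed: Q_enc = σ·4πR² = (4.48×10^-6)·4π·(0.534)² = 1.605×10^-5 C.
Since E is radial and uniform over the Gaussian sphere, Φ = E·4πr² = Q_enc/ε₀.
E = |Q_enc|/(4πε₀r²) = (1.605×10^-5)/(4π·8.85×10^-12·(1.01)²) = 1.42×10^5 N/C.

E = 1.42e5 N/C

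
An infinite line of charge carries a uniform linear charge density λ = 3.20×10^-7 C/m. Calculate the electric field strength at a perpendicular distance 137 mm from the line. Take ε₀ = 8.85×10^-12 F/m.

|E| ≈ 4.20×10^4 V/m

Take a coaxial cylindrical Gaussian surface of radius r = 137 mm and length L.
Q_enc = λL, so λ_enc = 3.20×10^-7 C/m.
By Gauss's law (flux through the curved wall only), E·2πrL = λ_enc L/ε₀.
E = |λ_enc|/(2πε₀r) = (3.20×10^-7)/(2π·8.85×10^-12·0.137) = 4.20×10^4 N/C.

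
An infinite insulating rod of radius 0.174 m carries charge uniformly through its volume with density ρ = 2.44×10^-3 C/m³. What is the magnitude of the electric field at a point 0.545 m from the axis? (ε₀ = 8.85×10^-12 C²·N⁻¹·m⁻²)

|E| ≈ 7.66×10^6 V/m

By cylindrical symmetry E is radial; use a coaxial Gaussian cylinder of radius 0.545 m and length L (r > 0.174 m, full cross-section enclosed).
λ_enc = ρ·πR² = (2.44×10^-3)π(0.174)² = 2.321e-4 C/m.
Gauss's law: E·2πrL = λ_enc L/ε₀.
E = |λ_enc|/(2πε₀r) = (2.321e-4)/(2π·8.85×10^-12·0.545) = 7.66×10^6 N/C.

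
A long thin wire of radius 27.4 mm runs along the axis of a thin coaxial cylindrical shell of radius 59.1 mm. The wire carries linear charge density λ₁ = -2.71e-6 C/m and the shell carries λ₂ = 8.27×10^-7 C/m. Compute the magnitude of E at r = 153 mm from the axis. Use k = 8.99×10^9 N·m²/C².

|E| = 2.21×10^5 V/m

Take a coaxial cylindrical Gaussian surface of radius r = 153 mm and length L (r > 59.1 mm, enclosing both).
λ_enc = λ₁ + λ₂ = (-2.71×10^-6) + (8.27×10^-7) = -1.883e-6 C/m.
By Gauss's law (flux through the curved wall only), E·2πrL = λ_enc L/ε₀.
E = 2k|λ_enc|/r = 2(8.99×10^9)(1.883e-6)/(0.153) = 2.21e5 N/C.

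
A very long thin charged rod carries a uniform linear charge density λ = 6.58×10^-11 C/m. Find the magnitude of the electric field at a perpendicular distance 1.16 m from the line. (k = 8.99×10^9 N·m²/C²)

By cylindrical symmetry E is radial; use a coaxial Gaussian cylinder of radius 1.16 m and length L.
Q_enc = λL, so λ_enc = 6.58×10^-11 C/m.
Applying ∮E·dA = Q_enc/ε₀ with the end caps contributing no flux:
E = 2k|λ_enc|/r = 2(8.99×10^9)(6.58×10^-11)/(1.16) = 1.02 N/C.

E ≈ 1.02 V/m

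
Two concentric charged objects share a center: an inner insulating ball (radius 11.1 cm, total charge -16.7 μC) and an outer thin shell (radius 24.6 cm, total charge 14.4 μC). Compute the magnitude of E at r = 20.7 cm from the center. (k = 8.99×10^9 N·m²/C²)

By spherical symmetry E is radial; choose a Gaussian sphere of radius r = 20.7 cm (between the bodies, 11.1 cm < r < 24.6 cm).
The shell at 24.6 cm lies outside the Gaussian surface, so Q_enc = -16.7 μC = -1.67×10^-5 C.
Since E is radial and uniform over the Gaussian sphere, Φ = E·4πr² = Q_enc/ε₀.
E = k|Q_enc|/r² = (8.99×10^9)(1.67e-5)/(0.207)² = 3.50e6 N/C.

|E| = 3.50×10^6 N/C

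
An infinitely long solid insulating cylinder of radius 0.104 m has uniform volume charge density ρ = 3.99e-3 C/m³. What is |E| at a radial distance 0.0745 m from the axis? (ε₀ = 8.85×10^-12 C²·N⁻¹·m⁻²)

By cylindrical symmetry E is radial; use a coaxial Gaussian cylinder of radius 0.0745 m and length L (r < R).
Enclosed charge per unit length: λ_enc = ρ·πr² = (3.99e-3)π(0.0745)² = 6.957e-5 C/m.
Since E is radial and uniform over the curved surface, Φ = E·2πrL = Q_enc/ε₀ = λ_enc L/ε₀.
E = |λ_enc|/(2πε₀r) = (6.957e-5)/(2π·8.85×10^-12·0.0745) = 1.68×10^7 N/C.

|E| ≈ 1.68×10^7 N/C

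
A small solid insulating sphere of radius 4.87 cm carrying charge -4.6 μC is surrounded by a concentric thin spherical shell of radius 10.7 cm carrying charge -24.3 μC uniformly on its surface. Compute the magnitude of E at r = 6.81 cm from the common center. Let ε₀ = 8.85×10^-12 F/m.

By spherical symmetry E is radial; choose a Gaussian sphere of radius r = 6.81 cm (between the bodies, 4.87 cm < r < 10.7 cm).
Only the inner charge is enclosed; the outer shell contributes nothing inside itself. Q_enc = -4.6 μC = -4.60e-6 C.
Since E is radial and uniform over the Gaussian sphere, Φ = E·4πr² = Q_enc/ε₀.
E = |Q_enc|/(4πε₀r²) = (4.60×10^-6)/(4π·8.85×10^-12·(0.0681)²) = 8.92×10^6 N/C.

E = 8.92e6 N/C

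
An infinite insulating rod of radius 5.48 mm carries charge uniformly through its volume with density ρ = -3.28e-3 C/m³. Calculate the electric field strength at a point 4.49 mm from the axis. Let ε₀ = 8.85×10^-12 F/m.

By cylindrical symmetry E is radial; use a coaxial Gaussian cylinder of radius 4.49 mm and length L (r < R).
Charge inside radius r per length L is ρ·πr²·L, so λ_enc = ρπr² = -2.077e-7 C/m.
Gauss's law: E·2πrL = λ_enc L/ε₀.
E = |λ_enc|/(2πε₀r) = (2.077×10^-7)/(2π·8.85×10^-12·0.00449) = 8.32×10^5 N/C.

E ≈ 8.32e5 N/C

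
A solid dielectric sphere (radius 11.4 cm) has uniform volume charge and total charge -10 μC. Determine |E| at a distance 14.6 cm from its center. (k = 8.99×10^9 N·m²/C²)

E ≈ 4.22×10^6 N/C

By spherical symmetry E is radial; choose a Gaussian sphere of radius r = 14.6 cm (r > R, so the entire charge is enclosed).
Q_enc = -10 μC = -1.00e-5 C.
Applying ∮E·dA = Q_enc/ε₀ with Φ = E(4πr²):
E = k|Q_enc|/r² = (8.99×10^9)(1.00×10^-5)/(0.146)² = 4.22e6 N/C.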